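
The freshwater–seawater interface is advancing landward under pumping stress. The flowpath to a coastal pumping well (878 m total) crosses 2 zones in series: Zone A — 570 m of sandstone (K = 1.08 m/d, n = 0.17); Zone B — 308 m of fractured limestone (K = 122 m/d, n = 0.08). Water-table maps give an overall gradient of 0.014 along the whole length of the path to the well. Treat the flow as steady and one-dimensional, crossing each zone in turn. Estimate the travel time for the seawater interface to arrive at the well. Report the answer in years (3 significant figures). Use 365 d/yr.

Continuity: the same q passes through each zone, so ΔH = q·Σ(L_j/K_j) — the zones act as resistances in series.
Σ(L/K) = 570/1.08 + 308/122 = 527.8 + 2.525 = 530.3 d
K_eq = L_total / Σ(L/K) = 878 / 530.3 = 1.656 m/d
q = K_eq · i = 1.656 × 0.014 = 0.02318 m/d (same in every zone)
Zone A: v = q/n = 0.02318/0.17 = 0.1363 m/d → t_A = 570/0.1363 = 4180 d
Zone B: v = q/n = 0.02318/0.08 = 0.2897 m/d → t_B = 308/0.2897 = 1063 d
Total t = 4180 + 1063 = 5243 d
   = 5243 / 365 = 14.4 yr

14.4 years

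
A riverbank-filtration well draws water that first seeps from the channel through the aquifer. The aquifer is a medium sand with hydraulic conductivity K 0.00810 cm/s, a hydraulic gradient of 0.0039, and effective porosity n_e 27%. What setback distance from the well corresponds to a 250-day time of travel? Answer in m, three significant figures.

K = 0.00810 cm/s × 864 = 6.998 m/d
Darcy flux q = K·i = 6.998 × 0.0039 = 0.02729 m/d
Seepage velocity v = q / n = 0.02729 / 0.27 = 0.1011 m/d
L = v × T = 0.1011 × 250 = 25.27 m

25.3 m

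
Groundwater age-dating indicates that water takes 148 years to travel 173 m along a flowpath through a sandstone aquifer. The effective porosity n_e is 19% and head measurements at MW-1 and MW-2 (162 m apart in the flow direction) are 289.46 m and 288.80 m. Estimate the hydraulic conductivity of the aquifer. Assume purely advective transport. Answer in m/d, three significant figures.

Hydraulic gradient i = (289.46 − 288.80) / 162 = 0.66 / 162 = 0.004074
t = 148 years = 54020 d
v = L / t = 173 / 54020 = 0.003203 m/d
K = v · n / i = 0.003203 × 0.19 / 0.004074 = 0.149 m/d

0.149 m/d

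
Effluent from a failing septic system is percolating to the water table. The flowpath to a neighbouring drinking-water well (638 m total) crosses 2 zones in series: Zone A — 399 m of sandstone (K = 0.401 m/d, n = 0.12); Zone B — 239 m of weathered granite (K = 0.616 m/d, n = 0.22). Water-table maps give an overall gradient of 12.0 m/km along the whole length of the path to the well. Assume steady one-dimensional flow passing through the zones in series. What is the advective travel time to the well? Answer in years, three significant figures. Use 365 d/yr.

49.7 years

Continuity: the same q passes through each zone, so ΔH = q·Σ(L_j/K_j) — the zones act as resistances in series.
Σ(L/K) = 399/0.401 + 239/0.616 = 995.0 + 388.0 = 1383 d
K_eq = L_total / Σ(L/K) = 638 / 1383 = 0.4613 m/d
q = K_eq · i = 0.4613 × 0.012 = 0.005536 m/d (same in every zone)
Zone A: v = q/n = 0.005536/0.12 = 0.04613 m/d → t_A = 399/0.04613 = 8649 d
Zone B: v = q/n = 0.005536/0.22 = 0.02516 m/d → t_B = 239/0.02516 = 9498 d
Total t = 8649 + 9498 = 18150 d
   = 18150 / 365 = 49.7 yr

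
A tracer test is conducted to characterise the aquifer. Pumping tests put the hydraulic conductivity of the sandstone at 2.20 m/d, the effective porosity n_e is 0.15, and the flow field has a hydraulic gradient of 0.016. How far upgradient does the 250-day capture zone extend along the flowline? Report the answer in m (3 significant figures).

58.7 m

q = Ki = 2.20 × 0.016 = 0.03520 m/d
v_s = q/n_e = 0.03520/0.15 = 0.2347 m/d
L = v × T = 0.2347 × 250 = 58.67 m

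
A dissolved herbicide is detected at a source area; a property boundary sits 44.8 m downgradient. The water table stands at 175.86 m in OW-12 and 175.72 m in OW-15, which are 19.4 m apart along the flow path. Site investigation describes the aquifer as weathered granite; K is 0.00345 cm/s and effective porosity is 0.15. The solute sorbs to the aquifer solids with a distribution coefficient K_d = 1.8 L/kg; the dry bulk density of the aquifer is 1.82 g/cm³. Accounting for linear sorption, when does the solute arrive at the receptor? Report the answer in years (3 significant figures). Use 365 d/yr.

Hydraulic gradient i = (175.86 − 175.72) / 19.4 = 0.14 / 19.4 = 0.007216
K = 0.00345 cm/s × 864 = 2.981 m/d
Darcy flux q = K·i = 2.981 × 0.007216 = 0.02151 m/d
Seepage velocity v = q / n = 0.02151 / 0.15 = 0.1434 m/d
Retardation R = 1 + ρ_b·K_d/n = 1 + 1.82×1.8/0.15 = 22.84
Contaminant velocity v_c = v/R = 0.1434/22.84 = 0.006279 m/d
t = L/v_c = 44.8/0.006279 = 7135 d
   = 7135/365 = 19.5 yr

19.5 years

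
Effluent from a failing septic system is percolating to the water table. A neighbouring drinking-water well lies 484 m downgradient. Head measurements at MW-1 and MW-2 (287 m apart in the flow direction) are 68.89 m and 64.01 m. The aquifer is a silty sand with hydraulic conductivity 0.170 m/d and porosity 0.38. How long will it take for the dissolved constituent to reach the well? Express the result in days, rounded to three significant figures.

Hydraulic gradient i = (68.89 − 64.01) / 287 = 4.88 / 287 = 0.01700
q = Ki = 0.170 × 0.01700 = 0.002891 m/d
v_s = q/n_e = 0.002891/0.38 = 0.007607 m/d
t = L / v = 484 / 0.007607 = 63630 d

63600 days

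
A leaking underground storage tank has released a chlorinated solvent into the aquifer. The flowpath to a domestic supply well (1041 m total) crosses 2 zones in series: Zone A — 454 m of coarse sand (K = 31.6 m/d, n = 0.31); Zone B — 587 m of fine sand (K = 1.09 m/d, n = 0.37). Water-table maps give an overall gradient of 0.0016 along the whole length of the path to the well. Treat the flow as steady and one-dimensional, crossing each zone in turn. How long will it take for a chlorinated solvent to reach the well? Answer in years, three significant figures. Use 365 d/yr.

Steady 1-D flow in series ⇒ the Darcy flux q is identical in every zone and the zone head losses add (resistances L/K in series).
Σ(L/K) = 454/31.6 + 587/1.09 = 14.37 + 538.5 = 552.9 d
K_eq = L_total / Σ(L/K) = 1041 / 552.9 = 1.883 m/d
q = K_eq · i = 1.883 × 0.0016 = 0.003012 m/d (same in every zone)
Zone A: v = q/n = 0.003012/0.31 = 0.009718 m/d → t_A = 454/0.009718 = 46720 d
Zone B: v = q/n = 0.003012/0.37 = 0.008142 m/d → t_B = 587/0.008142 = 72100 d
Total t = 46720 + 72100 = 118800 d
   = 118800 / 365 = 326 yr

326 years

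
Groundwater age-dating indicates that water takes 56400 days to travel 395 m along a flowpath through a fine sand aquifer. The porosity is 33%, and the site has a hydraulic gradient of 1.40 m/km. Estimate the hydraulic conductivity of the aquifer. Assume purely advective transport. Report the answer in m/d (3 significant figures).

1.65 m/d

v = L / t = 395 / 56400 = 0.007004 m/d
K = v · n / i = 0.007004 × 0.33 / 0.0014 = 1.65 m/d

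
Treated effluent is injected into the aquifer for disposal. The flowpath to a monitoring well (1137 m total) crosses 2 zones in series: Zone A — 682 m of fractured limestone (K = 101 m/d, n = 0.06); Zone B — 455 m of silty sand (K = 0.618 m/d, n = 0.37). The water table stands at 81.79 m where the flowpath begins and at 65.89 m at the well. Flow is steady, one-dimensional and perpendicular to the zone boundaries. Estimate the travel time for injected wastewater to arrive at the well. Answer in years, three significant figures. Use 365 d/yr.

Total head drop ΔH = 81.79 − 65.89 = 15.90 m
Steady 1-D flow in series ⇒ the Darcy flux q is identical in every zone and the zone head losses add (resistances L/K in series).
Σ(L/K) = 682/101 + 455/0.618 = 6.752 + 736.2 = 743.0 d
q = ΔH / Σ(L/K) = 15.90 / 743.0 = 0.02140 m/d (same in every zone)
Zone A: v = q/n = 0.02140/0.06 = 0.3567 m/d → t_A = 682/0.3567 = 1912 d
Zone B: v = q/n = 0.02140/0.37 = 0.05784 m/d → t_B = 455/0.05784 = 7867 d
Total t = 1912 + 7867 = 9779 d
   = 9779 / 365 = 26.8 yr

26.8 years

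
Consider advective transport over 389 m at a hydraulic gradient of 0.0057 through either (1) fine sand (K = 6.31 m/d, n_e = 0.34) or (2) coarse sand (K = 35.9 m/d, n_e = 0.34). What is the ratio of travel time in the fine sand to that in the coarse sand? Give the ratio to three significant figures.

5.69

Unit 1 (fine sand): v = 6.31×0.0057/0.34 = 0.1058 m/d, t = 389/0.1058 = 3677 d
Unit 2 (coarse sand): v = 35.9×0.0057/0.34 = 0.6019 m/d, t = 389/0.6019 = 646.3 d
t(fine sand) / t(coarse sand) = 3677/646.3 = 5.69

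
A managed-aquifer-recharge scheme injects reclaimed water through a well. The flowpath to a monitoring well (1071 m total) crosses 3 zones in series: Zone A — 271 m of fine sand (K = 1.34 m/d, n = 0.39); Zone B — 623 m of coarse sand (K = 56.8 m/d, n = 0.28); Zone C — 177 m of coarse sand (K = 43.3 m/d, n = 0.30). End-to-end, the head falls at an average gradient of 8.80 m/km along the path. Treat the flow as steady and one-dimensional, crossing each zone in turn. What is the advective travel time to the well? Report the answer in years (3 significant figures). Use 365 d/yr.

Steady 1-D flow in series ⇒ the Darcy flux q is identical in every zone and the zone head losses add (resistances L/K in series).
Σ(L/K) = 271/1.34 + 623/56.8 + 177/43.3 = 202.2 + 10.97 + 4.088 = 217.3 d
K_eq = L_total / Σ(L/K) = 1071 / 217.3 = 4.929 m/d
q = K_eq · i = 4.929 × 0.0088 = 0.04337 m/d (same in every zone)
Zone A: v = q/n = 0.04337/0.39 = 0.1112 m/d → t_A = 271/0.1112 = 2437 d
Zone B: v = q/n = 0.04337/0.28 = 0.1549 m/d → t_B = 623/0.1549 = 4022 d
Zone C: v = q/n = 0.04337/0.30 = 0.1446 m/d → t_C = 177/0.1446 = 1224 d
Total t = 2437 + 4022 + 1224 = 7683 d
   = 7683 / 365 = 21.0 yr

21.0 years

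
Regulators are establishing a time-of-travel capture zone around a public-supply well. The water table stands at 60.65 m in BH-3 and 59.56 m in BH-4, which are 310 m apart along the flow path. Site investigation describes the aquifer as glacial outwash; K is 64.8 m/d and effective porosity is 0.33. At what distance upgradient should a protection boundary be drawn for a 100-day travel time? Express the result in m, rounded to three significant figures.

69.0 m

Hydraulic gradient i = (60.65 − 59.56) / 310 = 1.09 / 310 = 0.003516
Darcy flux q = K·i = 64.8 × 0.003516 = 0.2278 m/d
Average linear velocity = 0.2278 / 0.33 = 0.6904 m/d
L = v × T = 0.6904 × 100 = 69.04 m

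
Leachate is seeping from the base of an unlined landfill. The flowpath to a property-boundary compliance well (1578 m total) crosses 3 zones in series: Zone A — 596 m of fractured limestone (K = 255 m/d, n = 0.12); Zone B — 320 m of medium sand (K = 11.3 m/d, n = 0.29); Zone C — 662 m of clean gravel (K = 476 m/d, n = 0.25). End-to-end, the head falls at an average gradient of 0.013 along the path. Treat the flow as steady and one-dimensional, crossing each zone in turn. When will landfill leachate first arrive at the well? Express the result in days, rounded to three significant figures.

Continuity: the same q passes through each zone, so ΔH = q·Σ(L_j/K_j) — the zones act as resistances in series.
Σ(L/K) = 596/255 + 320/11.3 + 662/476 = 2.337 + 28.32 + 1.391 = 32.05 d
K_eq = L_total / Σ(L/K) = 1578 / 32.05 = 49.24 m/d
q = K_eq · i = 49.24 × 0.013 = 0.6401 m/d (same in every zone)
Zone A: v = q/n = 0.6401/0.12 = 5.334 m/d → t_A = 596/5.334 = 111.7 d
Zone B: v = q/n = 0.6401/0.29 = 2.207 m/d → t_B = 320/2.207 = 145.0 d
Zone C: v = q/n = 0.6401/0.25 = 2.561 m/d → t_C = 662/2.561 = 258.5 d
Total t = 111.7 + 145.0 + 258.5 = 515.2 d

515 days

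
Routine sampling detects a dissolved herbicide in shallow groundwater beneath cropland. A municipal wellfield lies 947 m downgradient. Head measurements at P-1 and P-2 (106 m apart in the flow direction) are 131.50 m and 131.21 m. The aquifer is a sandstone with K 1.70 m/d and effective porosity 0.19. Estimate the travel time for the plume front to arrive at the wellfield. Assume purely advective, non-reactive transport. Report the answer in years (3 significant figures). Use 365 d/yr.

Hydraulic gradient i = (131.50 − 131.21) / 106 = 0.29 / 106 = 0.002736
q = Ki = 1.70 × 0.002736 = 0.004651 m/d
v_s = q/n_e = 0.004651/0.19 = 0.02448 m/d
t = L / v = 947 / 0.02448 = 38690 d
   = 38690 / 365 = 106 yr

106 years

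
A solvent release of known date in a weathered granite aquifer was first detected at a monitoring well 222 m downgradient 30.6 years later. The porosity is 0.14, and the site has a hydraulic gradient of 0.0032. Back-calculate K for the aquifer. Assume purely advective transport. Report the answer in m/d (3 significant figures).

0.870 m/d

t = 30.6 years = 11170 d
v = L / t = 222 / 11170 = 0.01988 m/d
K = v · n / i = 0.01988 × 0.14 / 0.0032 = 0.870 m/d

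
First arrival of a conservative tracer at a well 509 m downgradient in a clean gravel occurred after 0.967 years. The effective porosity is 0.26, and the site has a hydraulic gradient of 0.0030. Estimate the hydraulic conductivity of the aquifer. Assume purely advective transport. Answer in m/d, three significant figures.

t = 0.967 years = 353.0 d
v = L / t = 509 / 353.0 = 1.442 m/d
K = v · n / i = 1.442 × 0.26 / 0.0030 = 125 m/d

125 m/d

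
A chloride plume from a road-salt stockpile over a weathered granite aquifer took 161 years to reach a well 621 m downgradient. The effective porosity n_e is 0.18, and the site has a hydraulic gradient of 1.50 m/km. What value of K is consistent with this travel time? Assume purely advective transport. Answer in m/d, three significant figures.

t = 161 years = 58770 d
v = L / t = 621 / 58770 = 0.01057 m/d
K = v · n / i = 0.01057 × 0.18 / 0.0015 = 1.27 m/d

1.27 m/d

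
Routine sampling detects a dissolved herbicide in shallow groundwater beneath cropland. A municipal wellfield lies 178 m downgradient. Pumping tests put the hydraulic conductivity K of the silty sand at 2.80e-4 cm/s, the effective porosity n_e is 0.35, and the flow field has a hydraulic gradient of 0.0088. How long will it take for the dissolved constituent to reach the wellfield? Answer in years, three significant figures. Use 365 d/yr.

K = 2.80e-4 cm/s × 864 = 0.2419 m/d
Darcy flux q = K·i = 0.2419 × 0.0088 = 0.002129 m/d
Seepage velocity v = q / n = 0.002129 / 0.35 = 0.006083 m/d
t = L / v = 178 / 0.006083 = 29260 d
   = 29260 / 365 = 80.2 yr

80.2 years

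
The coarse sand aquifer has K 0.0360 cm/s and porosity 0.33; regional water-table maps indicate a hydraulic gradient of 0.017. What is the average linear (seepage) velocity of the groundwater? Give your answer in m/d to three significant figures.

K = 0.0360 cm/s × 864 = 31.10 m/d
Darcy flux q = K·i = 31.10 × 0.017 = 0.5288 m/d
Average linear velocity = 0.5288 / 0.33 = 1.602 m/d

1.60 m/d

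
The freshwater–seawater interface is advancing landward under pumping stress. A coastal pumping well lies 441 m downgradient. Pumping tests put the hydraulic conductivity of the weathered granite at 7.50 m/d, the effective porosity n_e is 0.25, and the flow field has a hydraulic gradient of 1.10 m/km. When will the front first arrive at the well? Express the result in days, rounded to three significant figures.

13400 days

Specific discharge q = 7.50 × 0.0011 = 0.008250 m/d
Seepage velocity v = q / n = 0.008250 / 0.25 = 0.03300 m/d
t = L / v = 441 / 0.03300 = 13360 d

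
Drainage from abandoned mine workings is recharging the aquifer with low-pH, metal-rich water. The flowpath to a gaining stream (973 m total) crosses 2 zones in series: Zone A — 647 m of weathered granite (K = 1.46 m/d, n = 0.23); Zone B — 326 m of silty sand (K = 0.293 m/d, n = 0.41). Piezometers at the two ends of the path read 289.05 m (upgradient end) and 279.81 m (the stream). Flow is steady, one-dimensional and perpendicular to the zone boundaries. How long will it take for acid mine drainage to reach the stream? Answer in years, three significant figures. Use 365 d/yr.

Total head drop ΔH = 289.05 − 279.81 = 9.24 m
Steady 1-D flow in series ⇒ the Darcy flux q is identical in every zone and the zone head losses add (resistances L/K in series).
Σ(L/K) = 647/1.46 + 326/0.293 = 443.2 + 1113 = 1556 d
q = ΔH / Σ(L/K) = 9.24 / 1556 = 0.005939 m/d (same in every zone)
Zone A: v = q/n = 0.005939/0.23 = 0.02582 m/d → t_A = 647/0.02582 = 25060 d
Zone B: v = q/n = 0.005939/0.41 = 0.01449 m/d → t_B = 326/0.01449 = 22500 d
Total t = 25060 + 22500 = 47560 d
   = 47560 / 365 = 130 yr

130 years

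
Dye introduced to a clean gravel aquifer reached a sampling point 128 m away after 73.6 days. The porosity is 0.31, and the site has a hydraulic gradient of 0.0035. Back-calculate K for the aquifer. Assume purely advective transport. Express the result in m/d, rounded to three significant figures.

v = L / t = 128 / 73.6 = 1.739 m/d
K = v · n / i = 1.739 × 0.31 / 0.0035 = 154 m/d

154 m/d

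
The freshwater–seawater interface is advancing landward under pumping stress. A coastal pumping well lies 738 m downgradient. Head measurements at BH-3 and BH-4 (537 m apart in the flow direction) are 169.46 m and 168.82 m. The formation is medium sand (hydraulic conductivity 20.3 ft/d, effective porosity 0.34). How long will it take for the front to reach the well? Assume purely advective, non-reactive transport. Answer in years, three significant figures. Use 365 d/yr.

Hydraulic gradient i = (169.46 − 168.82) / 537 = 0.64 / 537 = 0.001192
K = 20.3 ft/d × 0.3048 = 6.187 m/d
q = Ki = 6.187 × 0.001192 = 0.007374 m/d
Seepage velocity v = q / n = 0.007374 / 0.34 = 0.02169 m/d
t = L / v = 738 / 0.02169 = 34030 d
   = 34030 / 365 = 93.2 yr

93.2 years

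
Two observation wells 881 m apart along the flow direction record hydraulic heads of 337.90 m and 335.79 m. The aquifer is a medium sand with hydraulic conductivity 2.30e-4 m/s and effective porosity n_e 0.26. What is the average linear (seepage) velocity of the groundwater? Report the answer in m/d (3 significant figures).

Hydraulic gradient i = (337.90 − 335.79) / 881 = 2.11 / 881 = 0.002395
K = 2.30e-4 m/s × 86400 s/d = 19.87 m/d
Darcy flux q = K·i = 19.87 × 0.002395 = 0.04759 m/d
Seepage velocity v = q / n = 0.04759 / 0.26 = 0.1831 m/d

0.183 m/d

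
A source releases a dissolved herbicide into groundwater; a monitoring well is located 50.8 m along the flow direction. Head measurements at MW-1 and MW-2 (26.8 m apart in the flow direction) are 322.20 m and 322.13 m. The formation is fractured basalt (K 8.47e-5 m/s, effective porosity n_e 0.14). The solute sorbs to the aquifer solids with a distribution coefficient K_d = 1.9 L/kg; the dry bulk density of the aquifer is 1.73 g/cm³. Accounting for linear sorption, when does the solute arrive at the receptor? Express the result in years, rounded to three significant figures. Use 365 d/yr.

Hydraulic gradient i = (322.20 − 322.13) / 26.8 = 0.07 / 26.8 = 0.002612
K = 8.47e-5 m/s × 86400 s/d = 7.318 m/d
Specific discharge q = 7.318 × 0.002612 = 0.01911 m/d
v_s = q/n_e = 0.01911/0.14 = 0.1365 m/d
Retardation R = 1 + ρ_b·K_d/n = 1 + 1.73×1.9/0.14 = 24.48
Contaminant velocity v_c = v/R = 0.1365/24.48 = 0.005578 m/d
t = L/v_c = 50.8/0.005578 = 9108 d
   = 9108/365 = 25.0 yr

25.0 years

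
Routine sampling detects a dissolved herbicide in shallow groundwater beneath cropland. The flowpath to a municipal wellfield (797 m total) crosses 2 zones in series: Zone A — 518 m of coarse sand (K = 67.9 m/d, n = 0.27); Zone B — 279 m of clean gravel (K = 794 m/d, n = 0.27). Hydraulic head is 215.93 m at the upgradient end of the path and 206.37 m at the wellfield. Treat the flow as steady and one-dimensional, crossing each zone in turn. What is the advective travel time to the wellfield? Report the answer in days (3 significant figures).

Total head drop ΔH = 215.93 − 206.37 = 9.56 m
Continuity: the same q passes through each zone, so ΔH = q·Σ(L_j/K_j) — the zones act as resistances in series.
Σ(L/K) = 518/67.9 + 279/794 = 7.629 + 0.3514 = 7.980 d
q = ΔH / Σ(L/K) = 9.56 / 7.980 = 1.198 m/d (same in every zone)
Zone A: v = q/n = 1.198/0.27 = 4.437 m/d → t_A = 518/4.437 = 116.7 d
Zone B: v = q/n = 1.198/0.27 = 4.437 m/d → t_B = 279/4.437 = 62.88 d
Total t = 116.7 + 62.88 = 179.6 d

180 days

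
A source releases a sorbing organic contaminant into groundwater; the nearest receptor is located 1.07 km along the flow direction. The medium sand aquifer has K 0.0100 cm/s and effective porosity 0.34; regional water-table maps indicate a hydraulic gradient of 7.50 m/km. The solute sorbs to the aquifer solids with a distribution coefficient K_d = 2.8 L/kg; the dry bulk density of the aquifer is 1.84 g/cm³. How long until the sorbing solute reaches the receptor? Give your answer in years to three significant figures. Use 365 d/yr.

K = 0.0100 cm/s × 864 = 8.640 m/d
Darcy flux q = K·i = 8.640 × 0.0075 = 0.06480 m/d
Seepage velocity v = q / n = 0.06480 / 0.34 = 0.1906 m/d
Retardation R = 1 + ρ_b·K_d/n = 1 + 1.84×2.8/0.34 = 16.15
Contaminant velocity v_c = v/R = 0.1906/16.15 = 0.01180 m/d
L = 1.07 km = 1070 m
t = L/v_c = 1070/0.01180 = 90690 d
   = 90690/365 = 248 yr

248 years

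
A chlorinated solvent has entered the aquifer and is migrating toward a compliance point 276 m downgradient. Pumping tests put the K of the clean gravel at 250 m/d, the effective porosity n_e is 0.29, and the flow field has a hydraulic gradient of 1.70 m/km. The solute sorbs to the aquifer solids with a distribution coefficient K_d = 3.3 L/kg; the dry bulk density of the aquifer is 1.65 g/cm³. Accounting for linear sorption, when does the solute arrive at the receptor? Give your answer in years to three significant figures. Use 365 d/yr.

q = Ki = 250 × 0.0017 = 0.4250 m/d
v = Ki/n = 250·0.0017/0.29 = 1.466 m/d
Retardation R = 1 + ρ_b·K_d/n = 1 + 1.65×3.3/0.29 = 19.78
Contaminant velocity v_c = v/R = 1.466/19.78 = 0.07411 m/d
t = L/v_c = 276/0.07411 = 3724 d
   = 3724/365 = 10.2 yr

10.2 years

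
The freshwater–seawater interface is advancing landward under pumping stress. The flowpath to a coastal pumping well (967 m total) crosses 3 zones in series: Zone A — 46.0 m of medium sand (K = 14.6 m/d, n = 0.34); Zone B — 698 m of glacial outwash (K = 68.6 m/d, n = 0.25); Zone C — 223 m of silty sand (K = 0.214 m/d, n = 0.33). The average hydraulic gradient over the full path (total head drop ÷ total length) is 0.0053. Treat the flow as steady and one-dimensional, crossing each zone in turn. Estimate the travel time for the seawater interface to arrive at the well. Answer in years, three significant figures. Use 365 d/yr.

149 years

For zones in series the flux q is common to all zones; the equivalent conductivity is the harmonic (thickness-weighted) mean, K_eq = L_total / Σ(L_j/K_j).
Σ(L/K) = 46.0/14.6 + 698/68.6 + 223/0.214 = 3.151 + 10.17 + 1042 = 1055 d
K_eq = L_total / Σ(L/K) = 967 / 1055 = 0.9163 m/d
q = K_eq · i = 0.9163 × 0.0053 = 0.004856 m/d (same in every zone)
Zone A: v = q/n = 0.004856/0.34 = 0.01428 m/d → t_A = 46.0/0.01428 = 3221 d
Zone B: v = q/n = 0.004856/0.25 = 0.01942 m/d → t_B = 698/0.01942 = 35930 d
Zone C: v = q/n = 0.004856/0.33 = 0.01472 m/d → t_C = 223/0.01472 = 15150 d
Total t = 3221 + 35930 + 15150 = 54310 d
   = 54310 / 365 = 149 yr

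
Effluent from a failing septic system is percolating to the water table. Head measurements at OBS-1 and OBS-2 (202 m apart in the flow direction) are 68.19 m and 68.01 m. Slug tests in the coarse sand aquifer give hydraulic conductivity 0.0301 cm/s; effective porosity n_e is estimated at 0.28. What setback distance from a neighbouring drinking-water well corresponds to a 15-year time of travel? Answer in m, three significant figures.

Hydraulic gradient i = (68.19 − 68.01) / 202 = 0.18 / 202 = 8.911e-4
K = 0.0301 cm/s × 864 = 26.01 m/d
q = Ki = 26.01 × 8.911e-4 = 0.02317 m/d
v = Ki/n = 26.01·8.911e-4/0.28 = 0.08276 m/d
T = 15 yr × 365 = 5475 d
L = v × T = 0.08276 × 5475 = 453.1 m

453 m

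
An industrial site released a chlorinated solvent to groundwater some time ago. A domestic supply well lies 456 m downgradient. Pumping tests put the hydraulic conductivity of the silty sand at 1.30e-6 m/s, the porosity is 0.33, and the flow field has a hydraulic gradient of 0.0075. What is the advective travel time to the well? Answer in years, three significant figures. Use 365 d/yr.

489 years

K = 1.30e-6 m/s × 86400 s/d = 0.1123 m/d
Specific discharge q = 0.1123 × 0.0075 = 8.424e-4 m/d
v_s = q/n_e = 8.424e-4/0.33 = 0.002553 m/d
t = L / v = 456 / 0.002553 = 178600 d
   = 178600 / 365 = 489 yr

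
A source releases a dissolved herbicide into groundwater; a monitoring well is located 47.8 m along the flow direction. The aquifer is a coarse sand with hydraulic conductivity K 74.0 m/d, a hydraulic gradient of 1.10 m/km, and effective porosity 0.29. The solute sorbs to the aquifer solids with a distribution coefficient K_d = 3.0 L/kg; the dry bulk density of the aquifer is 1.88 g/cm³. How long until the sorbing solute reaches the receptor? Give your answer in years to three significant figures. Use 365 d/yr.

Darcy flux q = K·i = 74.0 × 0.0011 = 0.08140 m/d
Average linear velocity = 0.08140 / 0.29 = 0.2807 m/d
Retardation R = 1 + ρ_b·K_d/n = 1 + 1.88×3.0/0.29 = 20.45
Contaminant velocity v_c = v/R = 0.2807/20.45 = 0.01373 m/d
t = L/v_c = 47.8/0.01373 = 3482 d
   = 3482/365 = 9.54 yr

9.54 years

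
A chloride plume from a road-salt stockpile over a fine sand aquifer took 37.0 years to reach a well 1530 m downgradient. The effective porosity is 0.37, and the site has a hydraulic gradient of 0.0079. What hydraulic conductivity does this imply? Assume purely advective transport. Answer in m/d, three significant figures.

t = 37.0 years = 13510 d
v = L / t = 1530 / 13510 = 0.1133 m/d
K = v · n / i = 0.1133 × 0.37 / 0.0079 = 5.31 m/d

5.31 m/d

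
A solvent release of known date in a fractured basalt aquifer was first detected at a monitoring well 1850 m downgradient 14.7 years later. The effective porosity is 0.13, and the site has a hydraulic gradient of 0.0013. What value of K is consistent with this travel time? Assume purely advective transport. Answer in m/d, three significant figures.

t = 14.7 years = 5366 d
v = L / t = 1850 / 5366 = 0.3448 m/d
K = v · n / i = 0.3448 × 0.13 / 0.0013 = 34.5 m/d

34.5 m/d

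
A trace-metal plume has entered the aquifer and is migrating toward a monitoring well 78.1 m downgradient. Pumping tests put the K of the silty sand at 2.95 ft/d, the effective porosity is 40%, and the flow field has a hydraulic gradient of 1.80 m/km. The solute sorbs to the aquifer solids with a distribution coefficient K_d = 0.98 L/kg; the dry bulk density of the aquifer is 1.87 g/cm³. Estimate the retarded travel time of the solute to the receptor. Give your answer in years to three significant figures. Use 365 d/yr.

295 years

K = 2.95 ft/d × 0.3048 = 0.8992 m/d
q = Ki = 0.8992 × 0.0018 = 0.001618 m/d
Seepage velocity v = q / n = 0.001618 / 0.40 = 0.004046 m/d
Retardation R = 1 + ρ_b·K_d/n = 1 + 1.87×0.98/0.40 = 5.582
Contaminant velocity v_c = v/R = 0.004046/5.582 = 7.249e-4 m/d
t = L/v_c = 78.1/7.249e-4 = 107700 d
   = 107700/365 = 295 yr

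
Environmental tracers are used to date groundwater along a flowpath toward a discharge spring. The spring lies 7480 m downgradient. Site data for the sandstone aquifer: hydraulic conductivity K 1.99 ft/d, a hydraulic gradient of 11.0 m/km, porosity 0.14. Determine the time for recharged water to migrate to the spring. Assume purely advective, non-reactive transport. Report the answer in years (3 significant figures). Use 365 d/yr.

430 years

K = 1.99 ft/d × 0.3048 = 0.6066 m/d
q = Ki = 0.6066 × 0.011 = 0.006672 m/d
Seepage velocity v = q / n = 0.006672 / 0.14 = 0.04766 m/d
t = L / v = 7480 / 0.04766 = 157000 d
   = 157000 / 365 = 430 yr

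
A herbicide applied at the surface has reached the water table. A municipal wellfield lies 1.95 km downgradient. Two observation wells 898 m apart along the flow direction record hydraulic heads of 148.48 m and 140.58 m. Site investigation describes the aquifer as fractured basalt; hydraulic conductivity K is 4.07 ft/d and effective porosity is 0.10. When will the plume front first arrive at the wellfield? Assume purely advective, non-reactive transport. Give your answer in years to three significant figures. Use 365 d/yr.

49.0 years

Hydraulic gradient i = (148.48 − 140.58) / 898 = 7.90 / 898 = 0.008797
K = 4.07 ft/d × 0.3048 = 1.241 m/d
q = Ki = 1.241 × 0.008797 = 0.01091 m/d
v_s = q/n_e = 0.01091/0.10 = 0.1091 m/d
L = 1.95 km = 1950 m
t = L / v = 1950 / 0.1091 = 17870 d
   = 17870 / 365 = 49.0 yr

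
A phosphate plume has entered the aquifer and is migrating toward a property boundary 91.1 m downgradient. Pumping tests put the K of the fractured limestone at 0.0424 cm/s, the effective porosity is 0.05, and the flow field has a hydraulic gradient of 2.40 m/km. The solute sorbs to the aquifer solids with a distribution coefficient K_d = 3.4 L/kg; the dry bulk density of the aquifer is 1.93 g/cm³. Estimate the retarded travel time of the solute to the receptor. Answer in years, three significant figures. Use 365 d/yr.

K = 0.0424 cm/s × 864 = 36.63 m/d
Specific discharge q = 36.63 × 0.0024 = 0.08792 m/d
v = Ki/n = 36.63·0.0024/0.05 = 1.758 m/d
Retardation R = 1 + ρ_b·K_d/n = 1 + 1.93×3.4/0.05 = 132.2
Contaminant velocity v_c = v/R = 1.758/132.2 = 0.01330 m/d
t = L/v_c = 91.1/0.01330 = 6851 d
   = 6851/365 = 18.8 yr

18.8 years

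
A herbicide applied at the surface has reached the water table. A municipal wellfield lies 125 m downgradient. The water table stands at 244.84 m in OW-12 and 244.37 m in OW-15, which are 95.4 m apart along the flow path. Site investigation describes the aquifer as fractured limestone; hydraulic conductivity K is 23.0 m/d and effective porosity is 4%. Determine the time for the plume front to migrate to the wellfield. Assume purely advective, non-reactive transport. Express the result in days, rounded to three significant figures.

Hydraulic gradient i = (244.84 − 244.37) / 95.4 = 0.47 / 95.4 = 0.004927
Darcy flux q = K·i = 23.0 × 0.004927 = 0.1133 m/d
v_s = q/n_e = 0.1133/0.04 = 2.833 m/d
t = L / v = 125 / 2.833 = 44.13 d

44.1 days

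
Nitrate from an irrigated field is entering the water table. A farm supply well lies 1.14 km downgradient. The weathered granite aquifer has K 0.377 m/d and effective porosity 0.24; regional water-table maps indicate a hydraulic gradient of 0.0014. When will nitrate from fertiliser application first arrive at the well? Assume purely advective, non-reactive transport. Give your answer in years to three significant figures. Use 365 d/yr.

Specific discharge q = 0.377 × 0.0014 = 5.278e-4 m/d
Seepage velocity v = q / n = 5.278e-4 / 0.24 = 0.002199 m/d
L = 1.14 km = 1140 m
t = L / v = 1140 / 0.002199 = 518400 d
   = 518400 / 365 = 1420 yr

1420 years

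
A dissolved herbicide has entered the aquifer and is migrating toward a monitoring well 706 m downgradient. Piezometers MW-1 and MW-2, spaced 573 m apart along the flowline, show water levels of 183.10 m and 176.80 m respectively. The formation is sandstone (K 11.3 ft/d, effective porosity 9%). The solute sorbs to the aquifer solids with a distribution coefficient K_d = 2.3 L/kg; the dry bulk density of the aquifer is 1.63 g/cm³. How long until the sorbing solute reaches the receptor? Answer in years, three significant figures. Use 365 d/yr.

196 years

Hydraulic gradient i = (183.10 − 176.80) / 573 = 6.30 / 573 = 0.01099
K = 11.3 ft/d × 0.3048 = 3.444 m/d
Specific discharge q = 3.444 × 0.01099 = 0.03787 m/d
Seepage velocity v = q / n = 0.03787 / 0.09 = 0.4208 m/d
Retardation R = 1 + ρ_b·K_d/n = 1 + 1.63×2.3/0.09 = 42.66
Contaminant velocity v_c = v/R = 0.4208/42.66 = 0.009864 m/d
t = L/v_c = 706/0.009864 = 71570 d
   = 71570/365 = 196 yr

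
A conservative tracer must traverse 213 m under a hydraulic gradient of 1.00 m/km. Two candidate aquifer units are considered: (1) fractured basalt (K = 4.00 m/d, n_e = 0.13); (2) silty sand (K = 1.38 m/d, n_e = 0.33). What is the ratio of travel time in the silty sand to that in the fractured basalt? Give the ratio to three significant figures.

Unit 1 (fractured basalt): v = 4.00×0.0010/0.13 = 0.03077 m/d, t = 213/0.03077 = 6923 d
Unit 2 (silty sand): v = 1.38×0.0010/0.33 = 0.004182 m/d, t = 213/0.004182 = 50930 d
t(silty sand) / t(fractured basalt) = 50930/6923 = 7.36

7.36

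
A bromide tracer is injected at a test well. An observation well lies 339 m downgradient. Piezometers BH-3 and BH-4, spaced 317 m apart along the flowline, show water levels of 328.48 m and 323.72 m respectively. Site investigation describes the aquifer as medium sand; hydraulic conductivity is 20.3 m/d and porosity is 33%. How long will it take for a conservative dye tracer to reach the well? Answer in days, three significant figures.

367 days

Hydraulic gradient i = (328.48 − 323.72) / 317 = 4.76 / 317 = 0.01502
Darcy flux q = K·i = 20.3 × 0.01502 = 0.3048 m/d
Average linear velocity = 0.3048 / 0.33 = 0.9237 m/d
t = L / v = 339 / 0.9237 = 367.0 d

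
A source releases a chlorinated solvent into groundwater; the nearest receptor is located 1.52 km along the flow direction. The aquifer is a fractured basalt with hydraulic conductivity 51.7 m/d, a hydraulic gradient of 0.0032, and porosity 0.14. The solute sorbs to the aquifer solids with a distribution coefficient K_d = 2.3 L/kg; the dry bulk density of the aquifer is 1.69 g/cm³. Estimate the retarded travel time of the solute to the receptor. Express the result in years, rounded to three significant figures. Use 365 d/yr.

Darcy flux q = K·i = 51.7 × 0.0032 = 0.1654 m/d
Average linear velocity = 0.1654 / 0.14 = 1.182 m/d
Retardation R = 1 + ρ_b·K_d/n = 1 + 1.69×2.3/0.14 = 28.76
Contaminant velocity v_c = v/R = 1.182/28.76 = 0.04108 m/d
L = 1.52 km = 1520 m
t = L/v_c = 1520/0.04108 = 37000 d
   = 37000/365 = 101 yr

101 years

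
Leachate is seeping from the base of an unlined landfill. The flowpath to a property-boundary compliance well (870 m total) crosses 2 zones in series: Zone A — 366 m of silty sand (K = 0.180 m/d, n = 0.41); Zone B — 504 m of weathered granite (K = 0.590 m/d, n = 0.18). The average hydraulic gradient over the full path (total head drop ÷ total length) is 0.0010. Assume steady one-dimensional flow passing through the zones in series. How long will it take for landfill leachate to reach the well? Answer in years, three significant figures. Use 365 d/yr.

Continuity: the same q passes through each zone, so ΔH = q·Σ(L_j/K_j) — the zones act as resistances in series.
Σ(L/K) = 366/0.180 + 504/0.590 = 2033 + 854.2 = 2888 d
K_eq = L_total / Σ(L/K) = 870 / 2888 = 0.3013 m/d
q = K_eq · i = 0.3013 × 0.0010 = 3.013e-4 m/d (same in every zone)
Zone A: v = q/n = 3.013e-4/0.41 = 7.349e-4 m/d → t_A = 366/7.349e-4 = 498100 d
Zone B: v = q/n = 3.013e-4/0.18 = 0.001674 m/d → t_B = 504/0.001674 = 301100 d
Total t = 498100 + 301100 = 799200 d
   = 799200 / 365 = 2190 yr

2190 years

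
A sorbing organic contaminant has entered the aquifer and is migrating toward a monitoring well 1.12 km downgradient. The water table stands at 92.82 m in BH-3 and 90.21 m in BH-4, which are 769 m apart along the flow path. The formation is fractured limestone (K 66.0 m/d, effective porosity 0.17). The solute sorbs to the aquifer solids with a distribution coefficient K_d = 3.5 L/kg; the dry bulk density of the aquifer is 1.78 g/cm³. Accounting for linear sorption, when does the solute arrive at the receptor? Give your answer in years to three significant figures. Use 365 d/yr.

87.7 years

Hydraulic gradient i = (92.82 − 90.21) / 769 = 2.61 / 769 = 0.003394
q = Ki = 66.0 × 0.003394 = 0.2240 m/d
v_s = q/n_e = 0.2240/0.17 = 1.318 m/d
Retardation R = 1 + ρ_b·K_d/n = 1 + 1.78×3.5/0.17 = 37.65
Contaminant velocity v_c = v/R = 1.318/37.65 = 0.03500 m/d
L = 1.12 km = 1120 m
t = L/v_c = 1120/0.03500 = 32000 d
   = 32000/365 = 87.7 yr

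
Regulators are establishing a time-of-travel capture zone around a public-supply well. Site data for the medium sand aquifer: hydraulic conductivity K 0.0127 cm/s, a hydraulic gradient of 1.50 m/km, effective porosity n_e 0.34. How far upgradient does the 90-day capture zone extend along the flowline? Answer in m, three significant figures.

K = 0.0127 cm/s × 864 = 10.97 m/d
q = Ki = 10.97 × 0.0015 = 0.01646 m/d
Average linear velocity = 0.01646 / 0.34 = 0.04841 m/d
L = v × T = 0.04841 × 90 = 4.357 m

4.36 m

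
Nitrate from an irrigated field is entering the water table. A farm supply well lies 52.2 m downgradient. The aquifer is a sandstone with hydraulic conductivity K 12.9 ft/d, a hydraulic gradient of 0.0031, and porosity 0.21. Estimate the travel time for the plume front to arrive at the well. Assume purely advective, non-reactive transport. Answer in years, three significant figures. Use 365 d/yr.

2.46 years

K = 12.9 ft/d × 0.3048 = 3.932 m/d
Darcy flux q = K·i = 3.932 × 0.0031 = 0.01219 m/d
v_s = q/n_e = 0.01219/0.21 = 0.05804 m/d
t = L / v = 52.2 / 0.05804 = 899.3 d
   = 899.3 / 365 = 2.46 yr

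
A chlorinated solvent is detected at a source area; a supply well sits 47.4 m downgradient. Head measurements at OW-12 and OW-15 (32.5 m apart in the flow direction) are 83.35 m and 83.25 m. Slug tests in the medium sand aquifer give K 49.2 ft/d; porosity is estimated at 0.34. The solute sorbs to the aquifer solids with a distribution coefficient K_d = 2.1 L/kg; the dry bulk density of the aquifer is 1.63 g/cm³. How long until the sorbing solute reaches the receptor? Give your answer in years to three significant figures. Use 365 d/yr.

10.6 years

Hydraulic gradient i = (83.35 − 83.25) / 32.5 = 0.10 / 32.5 = 0.003077
K = 49.2 ft/d × 0.3048 = 15.00 m/d
Darcy flux q = K·i = 15.00 × 0.003077 = 0.04614 m/d
v_s = q/n_e = 0.04614/0.34 = 0.1357 m/d
Retardation R = 1 + ρ_b·K_d/n = 1 + 1.63×2.1/0.34 = 11.07
Contaminant velocity v_c = v/R = 0.1357/11.07 = 0.01226 m/d
t = L/v_c = 47.4/0.01226 = 3866 d
   = 3866/365 = 10.6 yr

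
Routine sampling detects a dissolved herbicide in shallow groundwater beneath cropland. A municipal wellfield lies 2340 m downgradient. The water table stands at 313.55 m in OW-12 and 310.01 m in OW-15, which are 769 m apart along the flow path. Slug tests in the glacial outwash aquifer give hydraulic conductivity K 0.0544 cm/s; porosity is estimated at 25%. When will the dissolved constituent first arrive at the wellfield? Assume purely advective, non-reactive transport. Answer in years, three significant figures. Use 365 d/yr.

Hydraulic gradient i = (313.55 − 310.01) / 769 = 3.54 / 769 = 0.004603
K = 0.0544 cm/s × 864 = 47.00 m/d
q = Ki = 47.00 × 0.004603 = 0.2164 m/d
Average linear velocity = 0.2164 / 0.25 = 0.8655 m/d
t = L / v = 2340 / 0.8655 = 2704 d
   = 2704 / 365 = 7.41 yr

7.41 years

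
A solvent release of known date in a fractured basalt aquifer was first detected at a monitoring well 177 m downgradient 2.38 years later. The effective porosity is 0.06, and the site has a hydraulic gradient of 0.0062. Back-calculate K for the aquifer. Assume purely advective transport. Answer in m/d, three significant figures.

1.97 m/d

t = 2.38 years = 868.7 d
v = L / t = 177 / 868.7 = 0.2038 m/d
K = v · n / i = 0.2038 × 0.06 / 0.0062 = 1.97 m/d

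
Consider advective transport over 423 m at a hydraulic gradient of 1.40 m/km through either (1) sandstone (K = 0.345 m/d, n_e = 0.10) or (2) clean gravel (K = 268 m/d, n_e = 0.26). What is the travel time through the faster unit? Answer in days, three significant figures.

293 days

Unit 1 (sandstone): v = 0.345×0.0014/0.10 = 0.004830 m/d, t = 423/0.004830 = 87580 d
Unit 2 (clean gravel): v = 268×0.0014/0.26 = 1.443 m/d, t = 423/1.443 = 293.1 d
Faster unit: t = 293 d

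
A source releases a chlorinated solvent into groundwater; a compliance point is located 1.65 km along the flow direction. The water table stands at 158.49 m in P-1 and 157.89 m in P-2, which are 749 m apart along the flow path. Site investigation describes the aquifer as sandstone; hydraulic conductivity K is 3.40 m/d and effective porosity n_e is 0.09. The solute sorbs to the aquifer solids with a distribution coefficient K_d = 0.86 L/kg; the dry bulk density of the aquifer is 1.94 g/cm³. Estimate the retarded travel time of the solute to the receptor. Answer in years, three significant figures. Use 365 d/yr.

2920 years

Hydraulic gradient i = (158.49 − 157.89) / 749 = 0.60 / 749 = 8.011e-4
Darcy flux q = K·i = 3.40 × 8.011e-4 = 0.002724 m/d
Seepage velocity v = q / n = 0.002724 / 0.09 = 0.03026 m/d
Retardation R = 1 + ρ_b·K_d/n = 1 + 1.94×0.86/0.09 = 19.54
Contaminant velocity v_c = v/R = 0.03026/19.54 = 0.001549 m/d
L = 1.65 km = 1650 m
t = L/v_c = 1650/0.001549 = 1.065e6 d
   = 1.065e6/365 = 2920 yr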